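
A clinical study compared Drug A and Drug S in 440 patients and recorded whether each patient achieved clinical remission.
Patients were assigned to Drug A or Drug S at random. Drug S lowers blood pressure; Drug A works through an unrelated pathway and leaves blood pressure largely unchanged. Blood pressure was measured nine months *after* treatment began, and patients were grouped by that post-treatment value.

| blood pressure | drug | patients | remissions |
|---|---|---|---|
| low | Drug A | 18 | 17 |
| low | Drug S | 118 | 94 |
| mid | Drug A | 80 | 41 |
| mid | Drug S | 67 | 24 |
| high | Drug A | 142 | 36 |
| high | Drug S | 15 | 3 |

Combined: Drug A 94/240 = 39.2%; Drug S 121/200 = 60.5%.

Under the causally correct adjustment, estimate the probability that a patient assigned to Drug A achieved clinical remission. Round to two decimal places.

0.39

Blood pressure lies on the pathway drug → blood pressure → outcome, so adjusting for it blocks the indirect effect. For the total causal effect of drug, use the unadjusted pooled rates.
So P(outcome | do(Drug A)) is just the pooled rate for Drug A: 94/240 = 0.392.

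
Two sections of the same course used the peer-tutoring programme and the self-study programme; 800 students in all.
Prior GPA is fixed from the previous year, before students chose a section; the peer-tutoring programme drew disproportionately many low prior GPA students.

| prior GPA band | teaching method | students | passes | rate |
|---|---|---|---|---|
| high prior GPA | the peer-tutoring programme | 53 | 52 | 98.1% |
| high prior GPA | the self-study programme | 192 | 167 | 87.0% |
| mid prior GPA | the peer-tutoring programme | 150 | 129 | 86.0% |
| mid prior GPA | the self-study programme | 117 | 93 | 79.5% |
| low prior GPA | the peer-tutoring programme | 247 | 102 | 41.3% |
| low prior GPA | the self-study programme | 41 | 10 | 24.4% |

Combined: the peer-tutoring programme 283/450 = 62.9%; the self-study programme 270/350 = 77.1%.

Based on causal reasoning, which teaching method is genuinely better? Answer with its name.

the peer-tutoring programme

Prior GPA band is set before the teaching method has any effect — it is not caused by the teaching method — and it independently drives the outcome. That makes it a confounder, so the causal comparison is within prior GPA band levels.
Within each level — high prior GPA: 98.1% vs 87.0%; mid prior GPA: 86.0% vs 79.5%; low prior GPA: 41.3% vs 24.4% — the peer-tutoring programme is higher every time.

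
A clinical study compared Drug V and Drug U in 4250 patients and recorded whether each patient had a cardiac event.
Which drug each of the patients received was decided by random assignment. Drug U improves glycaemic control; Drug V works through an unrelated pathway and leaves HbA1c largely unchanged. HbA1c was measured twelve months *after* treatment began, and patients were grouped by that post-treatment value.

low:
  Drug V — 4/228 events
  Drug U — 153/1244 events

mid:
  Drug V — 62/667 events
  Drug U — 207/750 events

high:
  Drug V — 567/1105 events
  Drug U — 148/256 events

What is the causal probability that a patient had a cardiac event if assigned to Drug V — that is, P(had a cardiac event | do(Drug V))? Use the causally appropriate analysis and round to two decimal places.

The stratified and pooled comparisons disagree (Drug V wins within each HbA1c; Drug U wins overall), so the answer turns on the causal role of HbA1c.
HbA1c here is a post-treatment variable shaped by the drug; conditioning on it would introduce bias rather than remove it. The overall comparison is the causal one.
So P(outcome | do(Drug V)) is just the pooled rate for Drug V: 633/2000 = 0.317.

0.32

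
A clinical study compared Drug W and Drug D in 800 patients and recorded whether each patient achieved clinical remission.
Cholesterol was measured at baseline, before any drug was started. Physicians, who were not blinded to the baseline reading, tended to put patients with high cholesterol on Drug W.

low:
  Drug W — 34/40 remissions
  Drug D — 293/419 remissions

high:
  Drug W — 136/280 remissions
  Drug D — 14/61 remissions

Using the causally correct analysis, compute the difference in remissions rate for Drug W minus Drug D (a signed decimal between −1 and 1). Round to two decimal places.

The imbalance in cholesterol arose from how patients were allocated, not from anything the drug did; and cholesterol independently affects the outcome. The pooled gap is confounded — condition on cholesterol.
Adjusting over the population distribution of cholesterol: 0.574·(0.850−0.699) + 0.426·(0.486−0.230) = +0.196.

+0.20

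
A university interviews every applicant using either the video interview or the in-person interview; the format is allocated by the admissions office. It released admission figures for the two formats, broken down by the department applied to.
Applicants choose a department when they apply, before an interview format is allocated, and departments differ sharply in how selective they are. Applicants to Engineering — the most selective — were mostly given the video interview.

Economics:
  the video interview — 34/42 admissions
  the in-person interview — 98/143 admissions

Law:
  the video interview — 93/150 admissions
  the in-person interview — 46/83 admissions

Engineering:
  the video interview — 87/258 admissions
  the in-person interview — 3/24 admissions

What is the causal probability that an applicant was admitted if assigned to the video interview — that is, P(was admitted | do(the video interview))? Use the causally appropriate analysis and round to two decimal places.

0.56

The imbalance in department arose from how applicants were allocated, not from anything the interview format did; and department independently affects the outcome. The pooled gap is confounded — condition on department.
Standardising the video interview to the population department mix: 0.264·34/42 + 0.333·93/150 + 0.403·87/258 = 0.556.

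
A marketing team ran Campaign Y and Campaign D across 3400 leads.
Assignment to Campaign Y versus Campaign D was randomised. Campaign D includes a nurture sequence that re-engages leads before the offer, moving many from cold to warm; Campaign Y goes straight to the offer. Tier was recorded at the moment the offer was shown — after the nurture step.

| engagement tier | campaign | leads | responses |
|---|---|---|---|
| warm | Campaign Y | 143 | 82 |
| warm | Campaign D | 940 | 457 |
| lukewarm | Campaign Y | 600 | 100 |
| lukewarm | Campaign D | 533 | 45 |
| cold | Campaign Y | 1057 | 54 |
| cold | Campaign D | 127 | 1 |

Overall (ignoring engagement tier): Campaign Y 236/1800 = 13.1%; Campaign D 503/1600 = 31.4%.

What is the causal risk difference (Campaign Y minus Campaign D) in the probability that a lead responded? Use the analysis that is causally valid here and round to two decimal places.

-0.18

Stratifying would compare campaigns among leads the campaigns themselves sorted into engagement tier groups — a form of selection on an intermediate. The unconditioned pooled rates give the total causal effect.
The causal difference is the pooled difference: 0.131 − 0.314 = -0.183.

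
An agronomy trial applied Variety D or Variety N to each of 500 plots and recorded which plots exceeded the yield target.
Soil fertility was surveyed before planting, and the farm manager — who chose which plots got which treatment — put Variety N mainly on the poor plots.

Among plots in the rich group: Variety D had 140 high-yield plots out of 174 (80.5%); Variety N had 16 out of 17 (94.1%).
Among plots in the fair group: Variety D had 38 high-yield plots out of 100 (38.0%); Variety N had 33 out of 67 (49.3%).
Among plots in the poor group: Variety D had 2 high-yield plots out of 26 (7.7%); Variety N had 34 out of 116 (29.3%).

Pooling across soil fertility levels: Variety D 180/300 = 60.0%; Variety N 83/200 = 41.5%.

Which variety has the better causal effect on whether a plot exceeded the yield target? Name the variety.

Variety N is higher inside every soil fertility stratum but Variety D is higher in aggregate. Whether to stratify depends on how soil fertility relates to the variety.
Soil fertility satisfies the back-door criterion: it is not a descendant of the variety, and it blocks the spurious path from variety to outcome. Adjusting for it (i.e., using the within-soil fertility rates) gives the causal effect.
Within each level — rich: 80.5% vs 94.1%; fair: 38.0% vs 49.3%; poor: 7.7% vs 29.3% — Variety N is higher every time.

Variety N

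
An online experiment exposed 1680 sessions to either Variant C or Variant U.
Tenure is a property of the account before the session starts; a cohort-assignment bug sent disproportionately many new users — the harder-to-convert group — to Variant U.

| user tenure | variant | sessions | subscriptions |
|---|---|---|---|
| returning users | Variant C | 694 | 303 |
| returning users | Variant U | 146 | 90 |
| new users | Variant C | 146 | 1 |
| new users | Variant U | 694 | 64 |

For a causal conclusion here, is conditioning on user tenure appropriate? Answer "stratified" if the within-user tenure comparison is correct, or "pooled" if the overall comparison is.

stratified

Since user tenure is a pre-existing factor (not a product of the variant) and it affects the outcome on its own, it is a confounder. The stratified rates, not the pooled rate, identify the causal effect.
Within each level — returning users: 43.7% vs 61.6%; new users: 0.7% vs 9.2% — Variant U is higher every time.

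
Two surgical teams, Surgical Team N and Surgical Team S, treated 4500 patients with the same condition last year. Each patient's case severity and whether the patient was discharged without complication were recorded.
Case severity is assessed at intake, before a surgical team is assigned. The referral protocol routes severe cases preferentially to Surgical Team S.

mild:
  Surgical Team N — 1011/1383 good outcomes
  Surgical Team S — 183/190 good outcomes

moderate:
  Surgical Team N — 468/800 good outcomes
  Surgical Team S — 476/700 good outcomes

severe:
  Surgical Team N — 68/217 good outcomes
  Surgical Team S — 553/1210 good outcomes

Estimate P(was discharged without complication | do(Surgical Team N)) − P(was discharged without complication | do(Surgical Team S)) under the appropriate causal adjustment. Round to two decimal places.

-0.16

The stratified and pooled comparisons disagree (Surgical Team S wins within each case severity; Surgical Team N wins overall), so the answer turns on the causal role of case severity.
Since case severity is a pre-existing factor (not a product of the surgical team) and it affects the outcome on its own, it is a confounder. The stratified rates, not the pooled rate, identify the causal effect.
Adjusting over the population distribution of case severity: 0.350·(0.731−0.963) + 0.333·(0.585−0.680) + 0.317·(0.313−0.457) = -0.158.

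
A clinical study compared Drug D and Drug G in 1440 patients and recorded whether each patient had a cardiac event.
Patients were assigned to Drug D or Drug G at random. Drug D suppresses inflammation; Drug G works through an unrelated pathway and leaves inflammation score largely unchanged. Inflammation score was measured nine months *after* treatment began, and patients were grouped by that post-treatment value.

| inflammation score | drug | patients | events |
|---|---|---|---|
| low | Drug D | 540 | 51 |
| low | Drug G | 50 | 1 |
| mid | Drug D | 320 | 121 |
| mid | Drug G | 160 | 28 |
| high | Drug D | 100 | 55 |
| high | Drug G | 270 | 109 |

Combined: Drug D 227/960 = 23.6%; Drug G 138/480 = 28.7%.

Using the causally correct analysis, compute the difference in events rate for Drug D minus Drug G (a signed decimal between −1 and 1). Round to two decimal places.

Drug G is lower inside every inflammation score stratum but Drug D is lower in aggregate. Whether to stratify depends on how inflammation score relates to the drug.
Because the drug influences inflammation score, inflammation score is a post-treatment mediator, not a confounder. Stratifying on it would bias the estimate; the causal effect is the crude pooled difference.
The causal difference is the pooled difference: 0.236 − 0.287 = -0.051.

-0.05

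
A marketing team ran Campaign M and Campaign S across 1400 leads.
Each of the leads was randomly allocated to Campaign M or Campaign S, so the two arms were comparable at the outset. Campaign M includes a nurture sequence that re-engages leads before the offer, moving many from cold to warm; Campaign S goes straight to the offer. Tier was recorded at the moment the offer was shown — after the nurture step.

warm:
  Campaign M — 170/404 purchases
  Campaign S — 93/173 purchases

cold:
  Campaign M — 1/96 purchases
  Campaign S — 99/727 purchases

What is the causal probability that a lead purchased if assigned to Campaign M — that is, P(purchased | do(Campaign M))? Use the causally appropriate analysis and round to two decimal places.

Within every engagement tier level Campaign S has the higher rate, yet pooled Campaign M does — Simpson's reversal.
Engagement tier is downstream of the campaign. One should not condition on a consequence of treatment, so the overall rates are the right comparison.
So P(outcome | do(Campaign M)) is just the pooled rate for Campaign M: 171/500 = 0.342.

0.34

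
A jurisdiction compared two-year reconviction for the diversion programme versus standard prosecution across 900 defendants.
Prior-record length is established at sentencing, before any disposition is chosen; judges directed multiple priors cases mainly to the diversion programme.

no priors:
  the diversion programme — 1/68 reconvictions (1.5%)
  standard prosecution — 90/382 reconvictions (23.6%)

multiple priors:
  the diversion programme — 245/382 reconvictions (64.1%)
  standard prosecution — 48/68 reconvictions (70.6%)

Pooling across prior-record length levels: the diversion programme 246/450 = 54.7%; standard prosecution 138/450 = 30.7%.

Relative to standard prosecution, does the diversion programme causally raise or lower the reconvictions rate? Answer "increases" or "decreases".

The prior-record length-specific comparison favours the diversion programme throughout, but the pooled figures favour standard prosecution. The question is whether to condition on prior-record length.
Since prior-record length is a pre-existing factor (not a product of the disposition) and it affects the outcome on its own, it is a confounder. The stratified rates, not the pooled rate, identify the causal effect.
Within each level — no priors: 1.5% vs 23.6%; multiple priors: 64.1% vs 70.6% — the diversion programme is lower every time.

decreases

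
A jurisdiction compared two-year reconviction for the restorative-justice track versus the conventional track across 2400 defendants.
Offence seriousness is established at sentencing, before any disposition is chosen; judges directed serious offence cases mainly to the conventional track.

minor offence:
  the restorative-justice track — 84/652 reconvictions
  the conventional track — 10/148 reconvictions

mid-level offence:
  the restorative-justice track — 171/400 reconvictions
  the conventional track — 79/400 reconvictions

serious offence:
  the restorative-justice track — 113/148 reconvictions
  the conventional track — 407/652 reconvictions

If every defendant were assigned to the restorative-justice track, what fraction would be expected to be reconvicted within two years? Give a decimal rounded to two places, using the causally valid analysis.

0.44

Nothing the disposition does changes offence seriousness; the imbalance is an allocation artefact. With offence seriousness also predicting the outcome, the pooled figure is confounded, and the within-stratum comparison is the causal one.
Standardising the restorative-justice track to the population offence seriousness mix: 0.333·84/652 + 0.333·171/400 + 0.333·113/148 = 0.440.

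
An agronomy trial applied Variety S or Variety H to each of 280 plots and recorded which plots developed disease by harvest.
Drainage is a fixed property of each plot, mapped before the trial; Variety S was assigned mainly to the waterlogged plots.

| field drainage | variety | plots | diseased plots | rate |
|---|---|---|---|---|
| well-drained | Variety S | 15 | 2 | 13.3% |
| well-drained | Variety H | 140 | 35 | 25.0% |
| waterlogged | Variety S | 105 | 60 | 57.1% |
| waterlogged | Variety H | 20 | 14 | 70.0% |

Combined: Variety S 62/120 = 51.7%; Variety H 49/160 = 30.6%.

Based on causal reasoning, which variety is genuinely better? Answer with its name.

Variety S is lower inside every field drainage stratum but Variety H is lower in aggregate. Whether to stratify depends on how field drainage relates to the variety.
Nothing the variety does changes field drainage; the imbalance is an allocation artefact. With field drainage also predicting the outcome, the pooled figure is confounded, and the within-stratum comparison is the causal one.
Within each level — well-drained: 13.3% vs 25.0%; waterlogged: 57.1% vs 70.0% — Variety S is lower every time.

Variety S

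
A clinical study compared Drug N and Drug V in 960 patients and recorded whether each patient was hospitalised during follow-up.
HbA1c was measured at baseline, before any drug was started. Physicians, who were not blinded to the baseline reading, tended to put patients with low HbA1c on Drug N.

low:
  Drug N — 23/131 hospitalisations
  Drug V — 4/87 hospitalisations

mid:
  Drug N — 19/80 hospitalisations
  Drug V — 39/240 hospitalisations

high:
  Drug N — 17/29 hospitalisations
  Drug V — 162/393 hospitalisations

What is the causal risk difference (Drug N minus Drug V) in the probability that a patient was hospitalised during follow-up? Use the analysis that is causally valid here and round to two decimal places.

Nothing the drug does changes HbA1c; the imbalance is an allocation artefact. With HbA1c also predicting the outcome, the pooled figure is confounded, and the within-stratum comparison is the causal one.
Adjusting over the population distribution of HbA1c: 0.227·(0.176−0.046) + 0.333·(0.237−0.163) + 0.440·(0.586−0.412) = +0.131.

+0.13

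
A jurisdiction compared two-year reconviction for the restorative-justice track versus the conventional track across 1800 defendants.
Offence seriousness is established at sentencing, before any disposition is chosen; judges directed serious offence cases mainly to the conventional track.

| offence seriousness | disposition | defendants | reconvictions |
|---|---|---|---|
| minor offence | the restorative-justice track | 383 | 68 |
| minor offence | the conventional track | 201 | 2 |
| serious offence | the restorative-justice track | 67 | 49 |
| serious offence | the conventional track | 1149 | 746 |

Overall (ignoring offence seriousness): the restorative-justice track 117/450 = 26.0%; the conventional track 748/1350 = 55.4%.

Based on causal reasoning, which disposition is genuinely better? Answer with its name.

the conventional track

Offence seriousness differs across dispositions for reasons unrelated to any effect of the disposition itself, and it separately predicts the outcome — a classic confounder. We must compare within offence seriousness levels.
Within each level — minor offence: 17.8% vs 1.0%; serious offence: 73.1% vs 64.9% — the conventional track is lower every time.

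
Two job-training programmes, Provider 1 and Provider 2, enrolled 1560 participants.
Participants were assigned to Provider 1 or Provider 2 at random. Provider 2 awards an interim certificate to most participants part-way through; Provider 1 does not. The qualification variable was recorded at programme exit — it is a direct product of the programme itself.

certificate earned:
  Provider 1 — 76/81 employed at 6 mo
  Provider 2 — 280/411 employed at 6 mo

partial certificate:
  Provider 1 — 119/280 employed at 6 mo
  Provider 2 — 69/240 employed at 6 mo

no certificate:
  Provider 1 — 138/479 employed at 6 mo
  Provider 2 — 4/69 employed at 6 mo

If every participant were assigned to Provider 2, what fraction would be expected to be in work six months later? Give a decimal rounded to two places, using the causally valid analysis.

Qualification attained during the programme is downstream of the programme. One should not condition on a consequence of treatment, so the overall rates are the right comparison.
So P(outcome | do(Provider 2)) is just the pooled rate for Provider 2: 353/720 = 0.490.

0.49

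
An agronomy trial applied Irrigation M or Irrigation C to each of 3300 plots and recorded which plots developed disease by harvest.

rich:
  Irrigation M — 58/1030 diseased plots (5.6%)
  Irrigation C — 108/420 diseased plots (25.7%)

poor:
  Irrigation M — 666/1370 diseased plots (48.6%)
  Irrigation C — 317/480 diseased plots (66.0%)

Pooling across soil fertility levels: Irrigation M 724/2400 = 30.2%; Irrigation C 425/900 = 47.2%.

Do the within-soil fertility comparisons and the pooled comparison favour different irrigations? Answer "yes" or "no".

no

Within each soil fertility level (rich 5.6% vs 25.7%; poor 48.6% vs 66.0%), Irrigation M has the lower rate every time. Pooled: 30.2% vs 47.2% — Irrigation M has the lower rate overall. They agree.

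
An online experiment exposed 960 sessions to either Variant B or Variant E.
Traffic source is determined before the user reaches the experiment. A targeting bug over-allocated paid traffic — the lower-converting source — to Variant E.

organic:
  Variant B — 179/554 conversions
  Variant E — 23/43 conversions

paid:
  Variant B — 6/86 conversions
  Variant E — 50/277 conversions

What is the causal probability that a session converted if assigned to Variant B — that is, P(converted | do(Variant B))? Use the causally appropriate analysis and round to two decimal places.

Traffic source differs across variants for reasons unrelated to any effect of the variant itself, and it separately predicts the outcome — a classic confounder. We must compare within traffic source levels.
Standardising Variant B to the population traffic source mix: 0.622·179/554 + 0.378·6/86 = 0.227.

0.23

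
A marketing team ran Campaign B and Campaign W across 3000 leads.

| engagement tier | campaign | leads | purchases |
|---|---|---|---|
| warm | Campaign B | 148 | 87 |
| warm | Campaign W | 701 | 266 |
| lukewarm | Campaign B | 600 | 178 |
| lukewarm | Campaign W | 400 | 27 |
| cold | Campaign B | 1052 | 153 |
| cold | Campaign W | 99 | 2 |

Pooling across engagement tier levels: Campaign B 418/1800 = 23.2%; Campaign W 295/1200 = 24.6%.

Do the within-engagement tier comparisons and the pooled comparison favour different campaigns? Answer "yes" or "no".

Within each engagement tier level (warm 58.8% vs 37.9%; lukewarm 29.7% vs 6.8%; cold 14.5% vs 2.0%), Campaign B has the higher rate every time. Pooled: 23.2% vs 24.6% — Campaign W has the higher rate overall. The two comparisons disagree.

yes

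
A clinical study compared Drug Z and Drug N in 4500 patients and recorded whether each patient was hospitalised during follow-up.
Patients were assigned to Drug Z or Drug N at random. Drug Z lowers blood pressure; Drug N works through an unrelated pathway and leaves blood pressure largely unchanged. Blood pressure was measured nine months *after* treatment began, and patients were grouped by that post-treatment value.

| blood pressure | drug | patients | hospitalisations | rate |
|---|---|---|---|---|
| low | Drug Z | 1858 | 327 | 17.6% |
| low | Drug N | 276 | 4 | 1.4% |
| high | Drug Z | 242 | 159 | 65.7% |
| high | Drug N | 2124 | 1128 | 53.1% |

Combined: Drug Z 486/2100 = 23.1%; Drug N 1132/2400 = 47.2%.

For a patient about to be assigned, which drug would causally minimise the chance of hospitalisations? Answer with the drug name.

Within every blood pressure level Drug N has the lower rate, yet pooled Drug Z does — Simpson's reversal.
Blood pressure is recorded after the drug and is itself shifted by it — it sits on the causal path from drug to outcome. Conditioning on a mediator would strip out part of the effect we want; the pooled comparison gives the total causal effect.
Pooled: Drug Z 23.1% vs Drug N 47.2%; Drug Z is lower overall.

Drug Z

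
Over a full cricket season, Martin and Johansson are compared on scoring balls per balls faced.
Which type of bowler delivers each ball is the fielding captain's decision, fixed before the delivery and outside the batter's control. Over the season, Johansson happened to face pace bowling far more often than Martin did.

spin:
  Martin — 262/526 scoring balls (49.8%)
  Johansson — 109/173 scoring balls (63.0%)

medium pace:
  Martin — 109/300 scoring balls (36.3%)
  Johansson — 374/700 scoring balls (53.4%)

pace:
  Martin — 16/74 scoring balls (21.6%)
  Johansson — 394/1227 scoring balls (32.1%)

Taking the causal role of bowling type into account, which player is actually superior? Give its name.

Within every bowling type level Johansson has the higher rate, yet pooled Martin does — Simpson's reversal.
Here bowling type is a common cause — it drives both which player a case falls under and the outcome. The crude comparison mixes populations; the stratum-specific rates are the causally relevant ones.
Within each level — spin: 49.8% vs 63.0%; medium pace: 36.3% vs 53.4%; pace: 21.6% vs 32.1% — Johansson is higher every time.

Johansson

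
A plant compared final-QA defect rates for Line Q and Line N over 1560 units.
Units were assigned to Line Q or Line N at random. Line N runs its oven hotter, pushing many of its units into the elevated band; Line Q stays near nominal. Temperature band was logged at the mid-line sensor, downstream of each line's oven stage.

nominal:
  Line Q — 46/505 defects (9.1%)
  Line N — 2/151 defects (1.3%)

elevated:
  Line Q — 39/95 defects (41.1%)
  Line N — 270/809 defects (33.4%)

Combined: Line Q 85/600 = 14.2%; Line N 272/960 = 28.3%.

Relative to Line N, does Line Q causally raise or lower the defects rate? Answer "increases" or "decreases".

In-process temperature band here is a post-treatment variable shaped by the line; conditioning on it would introduce bias rather than remove it. The overall comparison is the causal one.
Pooled: Line Q 14.2% vs Line N 28.3%; Line Q is lower overall.

decreases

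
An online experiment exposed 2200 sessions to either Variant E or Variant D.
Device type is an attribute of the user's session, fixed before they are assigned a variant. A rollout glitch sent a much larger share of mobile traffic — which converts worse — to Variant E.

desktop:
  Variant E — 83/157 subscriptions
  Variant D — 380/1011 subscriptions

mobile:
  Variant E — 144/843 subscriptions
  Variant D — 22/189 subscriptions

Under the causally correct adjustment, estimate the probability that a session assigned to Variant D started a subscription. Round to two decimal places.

Nothing the variant does changes device type; the imbalance is an allocation artefact. With device type also predicting the outcome, the pooled figure is confounded, and the within-stratum comparison is the causal one.
Standardising Variant D to the population device type mix: 0.531·380/1011 + 0.469·22/189 = 0.254.

0.25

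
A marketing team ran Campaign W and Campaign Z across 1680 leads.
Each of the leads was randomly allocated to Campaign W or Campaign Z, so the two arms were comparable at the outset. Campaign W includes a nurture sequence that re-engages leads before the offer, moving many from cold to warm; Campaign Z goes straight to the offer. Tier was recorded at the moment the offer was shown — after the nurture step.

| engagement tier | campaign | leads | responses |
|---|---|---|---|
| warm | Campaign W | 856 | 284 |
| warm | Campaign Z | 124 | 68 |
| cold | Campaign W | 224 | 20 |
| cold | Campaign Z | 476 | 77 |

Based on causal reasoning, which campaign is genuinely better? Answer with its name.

Campaign W

The engagement tier-specific comparison favours Campaign Z throughout, but the pooled figures favour Campaign W. The question is whether to condition on engagement tier.
Stratifying would compare campaigns among leads the campaigns themselves sorted into engagement tier groups — a form of selection on an intermediate. The unconditioned pooled rates give the total causal effect.
Pooled: Campaign W 28.1% vs Campaign Z 24.2%; Campaign W is higher overall.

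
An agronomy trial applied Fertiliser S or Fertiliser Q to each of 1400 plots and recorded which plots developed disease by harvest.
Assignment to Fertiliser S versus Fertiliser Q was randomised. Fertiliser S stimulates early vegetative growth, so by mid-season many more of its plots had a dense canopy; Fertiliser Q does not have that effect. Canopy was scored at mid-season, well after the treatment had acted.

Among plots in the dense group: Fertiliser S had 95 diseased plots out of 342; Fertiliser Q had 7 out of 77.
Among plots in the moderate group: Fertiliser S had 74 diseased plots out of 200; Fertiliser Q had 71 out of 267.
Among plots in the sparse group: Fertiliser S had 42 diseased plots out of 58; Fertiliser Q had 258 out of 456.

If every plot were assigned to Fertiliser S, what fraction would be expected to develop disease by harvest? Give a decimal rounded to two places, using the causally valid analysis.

The mid-season canopy-specific comparison favours Fertiliser Q throughout, but the pooled figures favour Fertiliser S. The question is whether to condition on mid-season canopy.
Mid-season canopy here is a post-treatment variable shaped by the fertiliser; conditioning on it would introduce bias rather than remove it. The overall comparison is the causal one.
So P(outcome | do(Fertiliser S)) is just the pooled rate for Fertiliser S: 211/600 = 0.352.

0.35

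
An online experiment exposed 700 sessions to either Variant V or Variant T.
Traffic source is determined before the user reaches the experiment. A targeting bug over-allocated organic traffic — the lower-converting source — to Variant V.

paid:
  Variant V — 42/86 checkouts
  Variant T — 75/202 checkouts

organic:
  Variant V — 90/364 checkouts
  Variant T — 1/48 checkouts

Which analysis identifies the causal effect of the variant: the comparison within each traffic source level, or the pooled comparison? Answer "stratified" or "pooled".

The stratified and pooled comparisons disagree (Variant V wins within each traffic source; Variant T wins overall), so the answer turns on the causal role of traffic source.
Nothing the variant does changes traffic source; the imbalance is an allocation artefact. With traffic source also predicting the outcome, the pooled figure is confounded, and the within-stratum comparison is the causal one.
Within each level — paid: 48.8% vs 37.1%; organic: 24.7% vs 2.1% — Variant V is higher every time.

stratified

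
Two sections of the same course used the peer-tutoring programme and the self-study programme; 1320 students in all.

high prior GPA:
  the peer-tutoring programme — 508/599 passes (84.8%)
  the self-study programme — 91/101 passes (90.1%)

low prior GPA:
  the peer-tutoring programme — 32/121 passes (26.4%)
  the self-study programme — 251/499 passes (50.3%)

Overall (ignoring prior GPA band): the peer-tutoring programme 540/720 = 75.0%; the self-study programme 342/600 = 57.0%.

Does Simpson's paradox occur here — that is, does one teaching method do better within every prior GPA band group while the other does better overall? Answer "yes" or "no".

Within each prior GPA band level (high prior GPA 84.8% vs 90.1%; low prior GPA 26.4% vs 50.3%), the self-study programme has the higher rate every time. Pooled: 75.0% vs 57.0% — the peer-tutoring programme has the higher rate overall. The two comparisons disagree.

yes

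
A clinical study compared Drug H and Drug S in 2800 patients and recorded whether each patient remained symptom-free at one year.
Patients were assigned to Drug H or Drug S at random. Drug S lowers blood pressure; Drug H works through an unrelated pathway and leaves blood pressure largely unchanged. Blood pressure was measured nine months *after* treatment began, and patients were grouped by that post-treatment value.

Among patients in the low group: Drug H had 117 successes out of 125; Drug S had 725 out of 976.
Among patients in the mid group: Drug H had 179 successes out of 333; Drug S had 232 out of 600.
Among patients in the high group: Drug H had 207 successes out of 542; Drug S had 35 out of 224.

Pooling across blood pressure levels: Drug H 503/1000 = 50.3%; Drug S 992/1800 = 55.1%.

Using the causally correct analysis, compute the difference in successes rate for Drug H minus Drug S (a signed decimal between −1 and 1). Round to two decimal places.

-0.05

Within every blood pressure level Drug H has the higher rate, yet pooled Drug S does — Simpson's reversal.
Because the drug influences blood pressure, blood pressure is a post-treatment mediator, not a confounder. Stratifying on it would bias the estimate; the causal effect is the crude pooled difference.
The causal difference is the pooled difference: 0.503 − 0.551 = -0.048.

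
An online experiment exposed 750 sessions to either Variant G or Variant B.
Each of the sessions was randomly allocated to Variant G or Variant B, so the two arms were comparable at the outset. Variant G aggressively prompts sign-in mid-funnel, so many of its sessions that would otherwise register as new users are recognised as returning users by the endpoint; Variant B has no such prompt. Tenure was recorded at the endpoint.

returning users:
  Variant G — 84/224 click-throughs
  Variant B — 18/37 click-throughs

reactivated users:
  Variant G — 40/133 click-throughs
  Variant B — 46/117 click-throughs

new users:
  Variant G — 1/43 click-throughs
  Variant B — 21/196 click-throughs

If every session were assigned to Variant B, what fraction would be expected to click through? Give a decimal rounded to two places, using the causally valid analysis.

0.24

Variant B is higher inside every user tenure stratum but Variant G is higher in aggregate. Whether to stratify depends on how user tenure relates to the variant.
User tenure lies on the pathway variant → user tenure → outcome, so adjusting for it blocks the indirect effect. For the total causal effect of variant, use the unadjusted pooled rates.
So P(outcome | do(Variant B)) is just the pooled rate for Variant B: 85/350 = 0.243.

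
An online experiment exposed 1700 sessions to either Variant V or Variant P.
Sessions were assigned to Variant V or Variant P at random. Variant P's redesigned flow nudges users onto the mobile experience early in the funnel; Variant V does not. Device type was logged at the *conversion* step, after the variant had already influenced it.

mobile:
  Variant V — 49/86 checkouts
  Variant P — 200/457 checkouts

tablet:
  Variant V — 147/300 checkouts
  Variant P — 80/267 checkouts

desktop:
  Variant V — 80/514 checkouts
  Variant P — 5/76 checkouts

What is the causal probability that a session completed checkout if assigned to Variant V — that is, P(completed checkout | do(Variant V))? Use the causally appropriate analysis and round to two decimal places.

0.31

The stratified and pooled comparisons disagree (Variant V wins within each device type; Variant P wins overall), so the answer turns on the causal role of device type.
Because the variant influences device type, device type is a post-treatment mediator, not a confounder. Stratifying on it would bias the estimate; the causal effect is the crude pooled difference.
So P(outcome | do(Variant V)) is just the pooled rate for Variant V: 276/900 = 0.307.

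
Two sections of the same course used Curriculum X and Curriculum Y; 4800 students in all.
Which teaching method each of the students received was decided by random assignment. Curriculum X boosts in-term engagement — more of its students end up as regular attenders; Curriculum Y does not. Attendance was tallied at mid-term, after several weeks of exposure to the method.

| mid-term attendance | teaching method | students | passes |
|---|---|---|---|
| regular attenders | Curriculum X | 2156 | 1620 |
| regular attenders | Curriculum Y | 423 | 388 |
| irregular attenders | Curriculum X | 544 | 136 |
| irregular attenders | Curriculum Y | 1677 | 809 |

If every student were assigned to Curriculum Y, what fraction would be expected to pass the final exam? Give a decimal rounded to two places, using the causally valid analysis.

The distribution of mid-term attendance is itself part of what the teaching method does — it is an intermediate outcome. Holding it fixed would remove that part of the effect; the total effect is the pooled difference.
So P(outcome | do(Curriculum Y)) is just the pooled rate for Curriculum Y: 1197/2100 = 0.570.

0.57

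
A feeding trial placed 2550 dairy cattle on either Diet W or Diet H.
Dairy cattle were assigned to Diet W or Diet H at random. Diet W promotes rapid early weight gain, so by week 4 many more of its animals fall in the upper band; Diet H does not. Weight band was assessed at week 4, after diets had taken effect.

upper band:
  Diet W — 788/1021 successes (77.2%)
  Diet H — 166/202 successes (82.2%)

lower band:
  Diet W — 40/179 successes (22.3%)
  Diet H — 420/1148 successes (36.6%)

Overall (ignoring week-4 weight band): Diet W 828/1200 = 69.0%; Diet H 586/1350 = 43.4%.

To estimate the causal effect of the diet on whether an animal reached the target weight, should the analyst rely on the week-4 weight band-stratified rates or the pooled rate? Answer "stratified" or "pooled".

pooled

The stratified and pooled comparisons disagree (Diet H wins within each week-4 weight band; Diet W wins overall), so the answer turns on the causal role of week-4 weight band.
The distribution of week-4 weight band is itself part of what the diet does — it is an intermediate outcome. Holding it fixed would remove that part of the effect; the total effect is the pooled difference.
Pooled: Diet W 69.0% vs Diet H 43.4%; Diet W is higher overall.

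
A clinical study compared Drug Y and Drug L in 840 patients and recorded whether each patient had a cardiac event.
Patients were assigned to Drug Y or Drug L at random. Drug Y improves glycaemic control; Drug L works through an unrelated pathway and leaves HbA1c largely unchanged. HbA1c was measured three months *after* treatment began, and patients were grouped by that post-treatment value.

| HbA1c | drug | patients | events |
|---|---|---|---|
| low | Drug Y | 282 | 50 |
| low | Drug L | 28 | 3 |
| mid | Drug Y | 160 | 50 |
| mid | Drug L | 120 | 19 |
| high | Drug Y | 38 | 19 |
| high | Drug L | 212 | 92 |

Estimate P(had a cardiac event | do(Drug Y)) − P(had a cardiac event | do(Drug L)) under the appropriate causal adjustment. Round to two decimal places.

Within every HbA1c level Drug L has the lower rate, yet pooled Drug Y does — Simpson's reversal.
HbA1c is downstream of the drug. One should not condition on a consequence of treatment, so the overall rates are the right comparison.
The causal difference is the pooled difference: 0.248 − 0.317 = -0.069.

-0.07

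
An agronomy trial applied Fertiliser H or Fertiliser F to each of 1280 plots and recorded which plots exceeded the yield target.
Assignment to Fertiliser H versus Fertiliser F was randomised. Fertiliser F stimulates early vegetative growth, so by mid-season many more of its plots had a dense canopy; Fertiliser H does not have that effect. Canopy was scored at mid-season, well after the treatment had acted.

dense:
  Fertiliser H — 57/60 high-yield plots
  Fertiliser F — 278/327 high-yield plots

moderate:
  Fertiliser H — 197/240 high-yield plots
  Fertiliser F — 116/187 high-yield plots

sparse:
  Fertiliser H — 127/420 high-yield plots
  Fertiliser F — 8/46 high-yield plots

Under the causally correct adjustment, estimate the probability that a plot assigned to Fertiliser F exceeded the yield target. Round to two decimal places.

0.72

Within every mid-season canopy level Fertiliser H has the higher rate, yet pooled Fertiliser F does — Simpson's reversal.
The distribution of mid-season canopy is itself part of what the fertiliser does — it is an intermediate outcome. Holding it fixed would remove that part of the effect; the total effect is the pooled difference.
So P(outcome | do(Fertiliser F)) is just the pooled rate for Fertiliser F: 402/560 = 0.718.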